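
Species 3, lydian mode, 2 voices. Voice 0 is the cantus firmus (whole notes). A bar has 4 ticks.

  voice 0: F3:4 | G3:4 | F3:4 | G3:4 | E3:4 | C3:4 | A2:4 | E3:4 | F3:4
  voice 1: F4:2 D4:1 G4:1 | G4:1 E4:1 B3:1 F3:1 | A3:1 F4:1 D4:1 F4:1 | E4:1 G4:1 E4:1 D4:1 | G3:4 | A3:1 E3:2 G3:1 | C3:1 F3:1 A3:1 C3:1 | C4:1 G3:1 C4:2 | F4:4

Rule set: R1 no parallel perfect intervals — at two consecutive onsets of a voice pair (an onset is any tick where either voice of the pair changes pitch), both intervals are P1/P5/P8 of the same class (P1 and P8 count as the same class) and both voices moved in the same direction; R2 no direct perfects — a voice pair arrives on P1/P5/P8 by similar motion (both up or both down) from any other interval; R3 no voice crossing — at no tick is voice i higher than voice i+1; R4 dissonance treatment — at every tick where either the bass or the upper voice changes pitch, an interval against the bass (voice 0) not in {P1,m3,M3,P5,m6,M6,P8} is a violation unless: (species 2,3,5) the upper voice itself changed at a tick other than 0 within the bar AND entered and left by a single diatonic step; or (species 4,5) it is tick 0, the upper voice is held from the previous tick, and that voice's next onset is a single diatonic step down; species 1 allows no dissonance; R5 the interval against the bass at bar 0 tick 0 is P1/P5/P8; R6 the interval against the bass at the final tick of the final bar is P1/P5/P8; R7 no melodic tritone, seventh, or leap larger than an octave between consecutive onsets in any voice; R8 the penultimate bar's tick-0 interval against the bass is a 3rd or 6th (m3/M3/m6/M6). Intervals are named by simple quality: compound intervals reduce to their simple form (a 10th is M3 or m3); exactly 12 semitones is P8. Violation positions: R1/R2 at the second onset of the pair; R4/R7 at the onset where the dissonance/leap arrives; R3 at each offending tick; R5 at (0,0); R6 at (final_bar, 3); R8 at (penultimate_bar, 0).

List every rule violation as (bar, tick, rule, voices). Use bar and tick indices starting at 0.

(0, 3, R4, (0, 1))
(1, 3, R3, (0, 1))
(1, 3, R4, (0, 1))
(1, 3, R7, (1,))
(8, 0, R2, (0, 1))

bar 0: v0=F3 v1=F4 downbeat P8
bar 1: v0=G3 v1=G4 downbeat P8
bar 2: v0=F3 v1=A3 downbeat M3
bar 3: v0=G3 v1=E4 downbeat M6
bar 4: v0=E3 v1=G3 downbeat m3
bar 5: v0=C3 v1=A3 downbeat M6
bar 6: v0=A2 v1=C3 downbeat m3
bar 7: v0=E3 v1=C4 downbeat m6
bar 8: v0=F3 v1=F4 downbeat P8
  -> R4 @ bar 0 tick 3 v(0, 1): F3/G4 M2 untreated
  -> R3 @ bar 1 tick 3 v(0, 1): G3 above F3
  -> R4 @ bar 1 tick 3 v(0, 1): G3/F3 M2 untreated
  -> R7 @ bar 1 tick 3 v(1,): B3->F3 leap 6st
  -> R2 @ bar 8 tick 0 v(0, 1): E3/C4 m6 -> F3/F4 P8 similar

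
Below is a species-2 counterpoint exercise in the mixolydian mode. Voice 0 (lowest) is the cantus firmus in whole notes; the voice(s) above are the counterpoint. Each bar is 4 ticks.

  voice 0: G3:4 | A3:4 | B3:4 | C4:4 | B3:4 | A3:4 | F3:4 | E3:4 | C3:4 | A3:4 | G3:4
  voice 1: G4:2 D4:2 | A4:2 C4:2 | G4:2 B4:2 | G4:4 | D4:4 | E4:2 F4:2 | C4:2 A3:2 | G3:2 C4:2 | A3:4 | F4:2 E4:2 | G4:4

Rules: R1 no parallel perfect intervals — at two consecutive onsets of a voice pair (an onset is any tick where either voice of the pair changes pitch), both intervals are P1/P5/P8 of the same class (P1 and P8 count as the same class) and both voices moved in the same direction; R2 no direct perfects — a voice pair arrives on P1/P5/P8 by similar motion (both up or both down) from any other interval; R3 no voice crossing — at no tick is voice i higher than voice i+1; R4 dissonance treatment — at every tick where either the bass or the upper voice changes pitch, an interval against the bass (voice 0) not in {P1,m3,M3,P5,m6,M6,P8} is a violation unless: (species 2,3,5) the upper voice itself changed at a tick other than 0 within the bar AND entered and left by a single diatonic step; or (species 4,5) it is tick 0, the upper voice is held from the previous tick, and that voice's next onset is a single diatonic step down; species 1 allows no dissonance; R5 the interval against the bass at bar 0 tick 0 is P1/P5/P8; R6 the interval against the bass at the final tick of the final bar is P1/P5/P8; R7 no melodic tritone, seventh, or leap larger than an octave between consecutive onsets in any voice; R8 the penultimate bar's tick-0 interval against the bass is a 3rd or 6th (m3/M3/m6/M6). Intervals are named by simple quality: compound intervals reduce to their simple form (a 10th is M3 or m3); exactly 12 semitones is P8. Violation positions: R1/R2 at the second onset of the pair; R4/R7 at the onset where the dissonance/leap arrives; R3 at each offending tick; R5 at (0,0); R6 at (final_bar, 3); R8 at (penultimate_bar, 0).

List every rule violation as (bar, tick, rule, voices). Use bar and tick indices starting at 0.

bar 0: v0=G3 v1=G4 downbeat P8
bar 1: v0=A3 v1=A4 downbeat P8
bar 2: v0=B3 v1=G4 downbeat m6
bar 3: v0=C4 v1=G4 downbeat P5
bar 4: v0=B3 v1=D4 downbeat m3
bar 5: v0=A3 v1=E4 downbeat P5
bar 6: v0=F3 v1=C4 downbeat P5
bar 7: v0=E3 v1=G3 downbeat m3
bar 8: v0=C3 v1=A3 downbeat M6
bar 9: v0=A3 v1=F4 downbeat m6
bar 10: v0=G3 v1=G4 downbeat P8
  -> R2 @ bar 1 tick 0 v(0, 1): G3/D4 P5 -> A3/A4 P8 similar
  -> R2 @ bar 6 tick 0 v(0, 1): A3/F4 m6 -> F3/C4 P5 similar

(1, 0, R2, (0, 1))
(6, 0, R2, (0, 1))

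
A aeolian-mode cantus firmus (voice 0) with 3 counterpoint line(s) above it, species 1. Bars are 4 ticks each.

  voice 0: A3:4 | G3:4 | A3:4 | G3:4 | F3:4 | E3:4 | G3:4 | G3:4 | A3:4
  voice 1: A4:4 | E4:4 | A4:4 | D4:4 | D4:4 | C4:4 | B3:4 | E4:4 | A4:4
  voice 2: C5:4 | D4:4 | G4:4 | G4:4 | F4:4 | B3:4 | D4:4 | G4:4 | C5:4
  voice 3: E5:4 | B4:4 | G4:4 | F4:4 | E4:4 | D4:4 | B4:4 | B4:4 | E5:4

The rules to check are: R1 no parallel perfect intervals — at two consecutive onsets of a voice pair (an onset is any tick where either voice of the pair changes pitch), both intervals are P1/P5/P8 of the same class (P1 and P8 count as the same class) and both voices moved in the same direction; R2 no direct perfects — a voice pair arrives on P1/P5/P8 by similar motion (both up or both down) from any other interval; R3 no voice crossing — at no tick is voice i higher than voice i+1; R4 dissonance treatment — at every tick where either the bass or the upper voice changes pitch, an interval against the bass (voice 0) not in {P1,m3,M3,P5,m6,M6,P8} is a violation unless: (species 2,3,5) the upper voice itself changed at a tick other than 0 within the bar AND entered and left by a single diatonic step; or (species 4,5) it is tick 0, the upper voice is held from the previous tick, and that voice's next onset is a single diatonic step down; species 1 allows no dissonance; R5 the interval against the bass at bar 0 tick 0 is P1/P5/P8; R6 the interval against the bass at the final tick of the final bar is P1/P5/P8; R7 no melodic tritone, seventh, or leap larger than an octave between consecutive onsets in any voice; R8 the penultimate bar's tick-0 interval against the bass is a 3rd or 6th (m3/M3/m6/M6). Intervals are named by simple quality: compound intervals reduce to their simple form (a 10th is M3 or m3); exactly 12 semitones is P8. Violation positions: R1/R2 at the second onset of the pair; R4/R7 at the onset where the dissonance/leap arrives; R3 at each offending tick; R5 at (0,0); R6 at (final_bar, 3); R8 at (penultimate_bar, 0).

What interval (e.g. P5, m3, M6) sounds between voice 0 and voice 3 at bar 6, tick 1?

voice 0=G3 voice 3=B4 -> M3

M3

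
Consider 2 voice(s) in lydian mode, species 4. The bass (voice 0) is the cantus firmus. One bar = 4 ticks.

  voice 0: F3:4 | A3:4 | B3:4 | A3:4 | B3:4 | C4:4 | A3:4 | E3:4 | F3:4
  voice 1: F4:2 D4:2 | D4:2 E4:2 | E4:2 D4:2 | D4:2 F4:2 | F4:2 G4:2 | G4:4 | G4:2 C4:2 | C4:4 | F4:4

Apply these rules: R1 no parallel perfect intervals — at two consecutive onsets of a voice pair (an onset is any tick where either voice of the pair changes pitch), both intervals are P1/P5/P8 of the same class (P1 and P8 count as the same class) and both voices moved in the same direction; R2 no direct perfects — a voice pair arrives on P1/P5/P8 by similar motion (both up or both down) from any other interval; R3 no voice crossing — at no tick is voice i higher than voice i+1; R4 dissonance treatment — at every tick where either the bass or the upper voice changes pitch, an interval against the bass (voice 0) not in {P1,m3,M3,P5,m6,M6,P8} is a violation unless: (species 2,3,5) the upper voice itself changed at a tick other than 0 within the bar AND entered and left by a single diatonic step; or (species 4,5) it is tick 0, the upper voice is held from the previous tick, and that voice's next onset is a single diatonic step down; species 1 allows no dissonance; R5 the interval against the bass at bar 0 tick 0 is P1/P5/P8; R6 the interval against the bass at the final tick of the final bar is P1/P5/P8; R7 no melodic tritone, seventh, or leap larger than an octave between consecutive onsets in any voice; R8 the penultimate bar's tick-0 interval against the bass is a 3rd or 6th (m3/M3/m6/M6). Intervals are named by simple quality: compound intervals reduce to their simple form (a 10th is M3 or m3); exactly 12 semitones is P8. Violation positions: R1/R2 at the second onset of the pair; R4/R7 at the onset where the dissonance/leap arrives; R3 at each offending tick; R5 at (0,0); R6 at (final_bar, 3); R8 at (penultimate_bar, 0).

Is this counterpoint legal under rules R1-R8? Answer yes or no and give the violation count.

No (5 violations)

bar 0: v0=F3 v1=F4 (P8)
bar 1: v0=A3 v1=D4 (P4)
bar 2: v0=B3 v1=E4 (P4)
bar 3: v0=A3 v1=D4 (P4)
bar 4: v0=B3 v1=F4 (TT)
bar 5: v0=C4 v1=G4 (P5)
bar 6: v0=A3 v1=G4 (m7)
bar 7: v0=E3 v1=C4 (m6)
bar 8: v0=F3 v1=F4 (P8)
  R4 @ bar1.0: A3/D4 P4 untreated
  R4 @ bar3.0: A3/D4 P4 untreated
  R4 @ bar4.0: B3/F4 TT untreated
  R4 @ bar6.0: A3/G4 m7 untreated
  R2 @ bar8.0: E3/C4 m6 -> F3/F4 P8 similar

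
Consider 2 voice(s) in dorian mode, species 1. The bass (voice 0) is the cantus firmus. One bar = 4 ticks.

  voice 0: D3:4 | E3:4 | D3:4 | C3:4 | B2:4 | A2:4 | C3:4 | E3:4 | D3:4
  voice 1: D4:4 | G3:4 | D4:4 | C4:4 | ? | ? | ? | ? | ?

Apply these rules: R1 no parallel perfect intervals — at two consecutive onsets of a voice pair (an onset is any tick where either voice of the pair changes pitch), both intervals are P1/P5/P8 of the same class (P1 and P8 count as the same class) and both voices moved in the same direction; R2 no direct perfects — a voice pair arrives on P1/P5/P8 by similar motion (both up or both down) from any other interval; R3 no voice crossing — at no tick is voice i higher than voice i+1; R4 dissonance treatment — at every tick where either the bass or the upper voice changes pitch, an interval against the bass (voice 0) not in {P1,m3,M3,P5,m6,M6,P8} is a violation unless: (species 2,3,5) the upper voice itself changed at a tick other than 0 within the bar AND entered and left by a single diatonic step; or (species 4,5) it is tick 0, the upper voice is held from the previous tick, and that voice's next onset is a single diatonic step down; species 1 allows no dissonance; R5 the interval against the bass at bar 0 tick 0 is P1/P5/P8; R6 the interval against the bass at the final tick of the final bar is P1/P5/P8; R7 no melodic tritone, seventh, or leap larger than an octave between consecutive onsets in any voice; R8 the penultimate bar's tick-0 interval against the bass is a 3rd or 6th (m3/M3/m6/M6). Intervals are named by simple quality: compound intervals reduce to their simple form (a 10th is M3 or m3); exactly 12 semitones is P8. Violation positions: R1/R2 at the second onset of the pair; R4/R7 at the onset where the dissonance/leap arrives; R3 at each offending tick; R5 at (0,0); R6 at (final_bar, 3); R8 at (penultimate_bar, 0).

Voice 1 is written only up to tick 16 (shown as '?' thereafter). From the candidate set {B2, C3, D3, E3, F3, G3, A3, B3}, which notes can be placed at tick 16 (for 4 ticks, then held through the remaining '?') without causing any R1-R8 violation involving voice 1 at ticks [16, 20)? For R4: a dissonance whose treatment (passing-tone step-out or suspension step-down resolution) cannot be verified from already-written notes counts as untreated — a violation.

{G3}

B2: violates R1,R7
C3: violates R4
D3: violates R7
E3: violates R4
F3: violates R4
G3: legal
A3: violates R4
B3: violates R1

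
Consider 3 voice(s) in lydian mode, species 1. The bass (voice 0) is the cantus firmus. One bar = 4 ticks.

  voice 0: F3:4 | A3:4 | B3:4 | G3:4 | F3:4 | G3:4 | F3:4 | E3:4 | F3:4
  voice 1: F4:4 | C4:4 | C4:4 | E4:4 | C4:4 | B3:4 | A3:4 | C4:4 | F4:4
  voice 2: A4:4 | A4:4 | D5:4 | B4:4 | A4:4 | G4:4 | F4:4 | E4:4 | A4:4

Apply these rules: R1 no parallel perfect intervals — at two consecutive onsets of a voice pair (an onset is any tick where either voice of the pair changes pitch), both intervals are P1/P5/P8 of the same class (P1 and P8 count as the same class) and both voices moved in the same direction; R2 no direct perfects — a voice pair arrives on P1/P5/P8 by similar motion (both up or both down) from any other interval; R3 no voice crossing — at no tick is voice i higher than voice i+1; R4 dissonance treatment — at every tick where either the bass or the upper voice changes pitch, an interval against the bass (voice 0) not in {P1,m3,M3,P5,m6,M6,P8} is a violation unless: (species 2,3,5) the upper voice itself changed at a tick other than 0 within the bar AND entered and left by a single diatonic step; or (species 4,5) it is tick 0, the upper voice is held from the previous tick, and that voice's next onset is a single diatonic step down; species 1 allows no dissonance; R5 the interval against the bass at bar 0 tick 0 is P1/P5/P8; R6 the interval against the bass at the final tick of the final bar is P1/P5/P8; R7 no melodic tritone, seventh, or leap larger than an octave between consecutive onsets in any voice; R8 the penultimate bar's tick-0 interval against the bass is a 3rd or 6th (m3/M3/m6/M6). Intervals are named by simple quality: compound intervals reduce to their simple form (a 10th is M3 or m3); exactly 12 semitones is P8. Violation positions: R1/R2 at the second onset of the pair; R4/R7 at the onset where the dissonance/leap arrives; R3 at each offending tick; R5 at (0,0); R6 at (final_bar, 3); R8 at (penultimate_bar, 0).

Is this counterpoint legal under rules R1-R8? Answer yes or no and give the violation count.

No (8 violations)

bar 0: v0=F3 v1=F4 v2=A4 (M3)
bar 1: v0=A3 v1=C4 v2=A4 (P8)
bar 2: v0=B3 v1=C4 v2=D5 (m3)
bar 3: v0=G3 v1=E4 v2=B4 (M3)
bar 4: v0=F3 v1=C4 v2=A4 (M3)
bar 5: v0=G3 v1=B3 v2=G4 (P8)
bar 6: v0=F3 v1=A3 v2=F4 (P8)
bar 7: v0=E3 v1=C4 v2=E4 (P8)
bar 8: v0=F3 v1=F4 v2=A4 (M3)
  R5 @ bar0.0: opens on M3
  R4 @ bar2.0: B3/C4 m2 untreated
  R2 @ bar4.0: G3/E4 M6 -> F3/C4 P5 similar
  R1 @ bar6.0: G3/G4 P8 -> F3/F4 P8 similar
  R1 @ bar7.0: F3/F4 P8 -> E3/E4 P8 similar
  R8 @ bar7.0: penult P8 not 3rd/6th
  R2 @ bar8.0: E3/C4 m6 -> F3/F4 P8 similar
  R6 @ bar8.3: closes on M3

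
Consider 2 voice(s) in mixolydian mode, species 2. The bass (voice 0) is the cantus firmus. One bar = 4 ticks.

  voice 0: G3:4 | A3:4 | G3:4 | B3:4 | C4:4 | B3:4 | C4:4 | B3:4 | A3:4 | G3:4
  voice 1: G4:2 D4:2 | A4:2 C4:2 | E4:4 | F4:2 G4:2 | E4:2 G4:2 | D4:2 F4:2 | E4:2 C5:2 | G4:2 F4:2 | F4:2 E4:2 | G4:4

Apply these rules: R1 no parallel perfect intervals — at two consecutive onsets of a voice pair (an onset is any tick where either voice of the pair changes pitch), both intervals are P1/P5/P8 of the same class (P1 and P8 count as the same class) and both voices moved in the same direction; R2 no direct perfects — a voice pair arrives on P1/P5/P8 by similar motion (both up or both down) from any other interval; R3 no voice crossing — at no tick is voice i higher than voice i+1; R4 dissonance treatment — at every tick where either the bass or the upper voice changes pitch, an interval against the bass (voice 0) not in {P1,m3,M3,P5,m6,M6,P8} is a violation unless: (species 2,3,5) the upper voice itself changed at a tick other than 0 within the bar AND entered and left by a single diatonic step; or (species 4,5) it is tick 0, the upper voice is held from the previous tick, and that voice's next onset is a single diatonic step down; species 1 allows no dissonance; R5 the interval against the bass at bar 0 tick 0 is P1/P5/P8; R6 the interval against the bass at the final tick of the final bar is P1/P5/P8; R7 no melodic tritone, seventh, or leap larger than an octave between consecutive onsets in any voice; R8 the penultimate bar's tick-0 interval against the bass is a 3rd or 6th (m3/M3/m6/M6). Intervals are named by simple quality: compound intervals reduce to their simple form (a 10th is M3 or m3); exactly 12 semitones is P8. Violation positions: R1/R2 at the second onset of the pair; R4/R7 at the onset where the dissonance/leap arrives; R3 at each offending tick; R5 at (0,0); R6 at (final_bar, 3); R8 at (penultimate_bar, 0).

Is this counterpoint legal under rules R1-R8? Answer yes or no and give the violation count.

No (3 violations)

bar 0: v0=G3 v1=G4 (P8)
bar 1: v0=A3 v1=A4 (P8)
bar 2: v0=G3 v1=E4 (M6)
bar 3: v0=B3 v1=F4 (TT)
bar 4: v0=C4 v1=E4 (M3)
bar 5: v0=B3 v1=D4 (m3)
bar 6: v0=C4 v1=E4 (M3)
bar 7: v0=B3 v1=G4 (m6)
bar 8: v0=A3 v1=F4 (m6)
bar 9: v0=G3 v1=G4 (P8)
  R2 @ bar1.0: G3/D4 P5 -> A3/A4 P8 similar
  R4 @ bar3.0: B3/F4 TT untreated
  R4 @ bar5.2: B3/F4 TT untreated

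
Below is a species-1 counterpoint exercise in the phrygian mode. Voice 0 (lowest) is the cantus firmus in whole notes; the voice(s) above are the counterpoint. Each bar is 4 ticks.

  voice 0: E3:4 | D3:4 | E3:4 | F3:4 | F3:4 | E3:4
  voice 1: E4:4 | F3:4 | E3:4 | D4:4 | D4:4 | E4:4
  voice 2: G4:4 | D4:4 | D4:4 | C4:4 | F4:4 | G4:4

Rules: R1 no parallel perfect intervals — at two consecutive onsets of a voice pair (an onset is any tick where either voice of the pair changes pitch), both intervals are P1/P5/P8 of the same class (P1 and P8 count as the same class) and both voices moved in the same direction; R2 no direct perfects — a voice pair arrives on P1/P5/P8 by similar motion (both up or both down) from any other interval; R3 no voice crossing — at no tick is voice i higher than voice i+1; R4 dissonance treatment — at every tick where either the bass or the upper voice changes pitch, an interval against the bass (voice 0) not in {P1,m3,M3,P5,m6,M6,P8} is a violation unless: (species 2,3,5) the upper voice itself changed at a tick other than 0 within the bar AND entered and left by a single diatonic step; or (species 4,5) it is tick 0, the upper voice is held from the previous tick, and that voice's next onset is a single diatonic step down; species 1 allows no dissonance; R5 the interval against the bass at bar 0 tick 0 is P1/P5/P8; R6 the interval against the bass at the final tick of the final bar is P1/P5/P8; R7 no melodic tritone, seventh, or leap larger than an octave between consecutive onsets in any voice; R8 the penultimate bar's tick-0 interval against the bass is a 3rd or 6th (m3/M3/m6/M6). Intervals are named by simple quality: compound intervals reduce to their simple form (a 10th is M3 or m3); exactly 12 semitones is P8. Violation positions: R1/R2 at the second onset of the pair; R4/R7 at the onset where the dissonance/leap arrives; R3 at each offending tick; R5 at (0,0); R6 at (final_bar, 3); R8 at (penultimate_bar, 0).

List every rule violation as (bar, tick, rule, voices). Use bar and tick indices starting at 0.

bar 0: v0=E3 v1=E4 v2=G4 downbeat m3
bar 1: v0=D3 v1=F3 v2=D4 downbeat P8
bar 2: v0=E3 v1=E3 v2=D4 downbeat m7
bar 3: v0=F3 v1=D4 v2=C4 downbeat P5
bar 4: v0=F3 v1=D4 v2=F4 downbeat P8
bar 5: v0=E3 v1=E4 v2=G4 downbeat m3
  -> R5 @ bar 0 tick 0 v(0, 2): opens on m3
  -> R2 @ bar 1 tick 0 v(0, 2): E3/G4 m3 -> D3/D4 P8 similar
  -> R7 @ bar 1 tick 0 v(1,): E4->F3 leap 11st
  -> R4 @ bar 2 tick 0 v(0, 2): E3/D4 m7 untreated
  -> R3 @ bar 3 tick 0 v(1, 2): D4 above C4
  -> R7 @ bar 3 tick 0 v(1,): E3->D4 leap 10st
  -> R3 @ bar 3 tick 1 v(1, 2): D4 above C4
  -> R3 @ bar 3 tick 2 v(1, 2): D4 above C4
  -> R3 @ bar 3 tick 3 v(1, 2): D4 above C4
  -> R8 @ bar 4 tick 0 v(0, 2): penult P8 not 3rd/6th
  -> R6 @ bar 5 tick 3 v(0, 2): closes on m3

(0, 0, R5, (0, 2))
(1, 0, R2, (0, 2))
(1, 0, R7, (1,))
(2, 0, R4, (0, 2))
(3, 0, R3, (1, 2))
(3, 0, R7, (1,))
(3, 1, R3, (1, 2))
(3, 2, R3, (1, 2))
(3, 3, R3, (1, 2))
(4, 0, R8, (0, 2))
(5, 3, R6, (0, 2))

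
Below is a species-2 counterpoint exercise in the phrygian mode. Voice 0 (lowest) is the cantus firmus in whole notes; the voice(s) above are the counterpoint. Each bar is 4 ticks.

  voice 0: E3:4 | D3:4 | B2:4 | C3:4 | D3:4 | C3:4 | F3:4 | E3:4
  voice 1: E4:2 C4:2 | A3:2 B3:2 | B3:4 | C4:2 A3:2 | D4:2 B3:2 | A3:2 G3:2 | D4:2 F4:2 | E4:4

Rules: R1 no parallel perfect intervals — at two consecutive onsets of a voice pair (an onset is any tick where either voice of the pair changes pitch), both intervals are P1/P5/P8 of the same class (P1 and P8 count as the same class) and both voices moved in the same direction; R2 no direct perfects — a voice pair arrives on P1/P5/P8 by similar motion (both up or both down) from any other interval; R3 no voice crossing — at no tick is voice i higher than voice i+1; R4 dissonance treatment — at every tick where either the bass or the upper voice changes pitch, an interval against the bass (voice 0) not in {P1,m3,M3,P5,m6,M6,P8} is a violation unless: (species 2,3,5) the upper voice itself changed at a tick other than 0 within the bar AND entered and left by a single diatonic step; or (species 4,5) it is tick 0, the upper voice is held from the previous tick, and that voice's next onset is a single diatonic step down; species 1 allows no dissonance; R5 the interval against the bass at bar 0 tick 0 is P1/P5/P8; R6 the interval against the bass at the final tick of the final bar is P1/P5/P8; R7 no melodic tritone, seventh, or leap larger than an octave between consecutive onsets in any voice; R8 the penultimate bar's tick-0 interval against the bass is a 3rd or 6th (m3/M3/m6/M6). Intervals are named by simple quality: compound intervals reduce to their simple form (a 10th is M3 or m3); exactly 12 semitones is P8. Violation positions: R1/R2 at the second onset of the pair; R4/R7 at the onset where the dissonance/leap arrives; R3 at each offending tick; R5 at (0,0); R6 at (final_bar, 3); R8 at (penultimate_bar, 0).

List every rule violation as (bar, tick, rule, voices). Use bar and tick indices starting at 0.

(1, 0, R2, (0, 1))
(3, 0, R1, (0, 1))
(4, 0, R2, (0, 1))
(7, 0, R1, (0, 1))

bar 0: v0=E3 v1=E4 downbeat P8
bar 1: v0=D3 v1=A3 downbeat P5
bar 2: v0=B2 v1=B3 downbeat P8
bar 3: v0=C3 v1=C4 downbeat P8
bar 4: v0=D3 v1=D4 downbeat P8
bar 5: v0=C3 v1=A3 downbeat M6
bar 6: v0=F3 v1=D4 downbeat M6
bar 7: v0=E3 v1=E4 downbeat P8
  -> R2 @ bar 1 tick 0 v(0, 1): E3/C4 m6 -> D3/A3 P5 similar
  -> R1 @ bar 3 tick 0 v(0, 1): B2/B3 P8 -> C3/C4 P8 similar
  -> R2 @ bar 4 tick 0 v(0, 1): C3/A3 M6 -> D3/D4 P8 similar
  -> R1 @ bar 7 tick 0 v(0, 1): F3/F4 P8 -> E3/E4 P8 similar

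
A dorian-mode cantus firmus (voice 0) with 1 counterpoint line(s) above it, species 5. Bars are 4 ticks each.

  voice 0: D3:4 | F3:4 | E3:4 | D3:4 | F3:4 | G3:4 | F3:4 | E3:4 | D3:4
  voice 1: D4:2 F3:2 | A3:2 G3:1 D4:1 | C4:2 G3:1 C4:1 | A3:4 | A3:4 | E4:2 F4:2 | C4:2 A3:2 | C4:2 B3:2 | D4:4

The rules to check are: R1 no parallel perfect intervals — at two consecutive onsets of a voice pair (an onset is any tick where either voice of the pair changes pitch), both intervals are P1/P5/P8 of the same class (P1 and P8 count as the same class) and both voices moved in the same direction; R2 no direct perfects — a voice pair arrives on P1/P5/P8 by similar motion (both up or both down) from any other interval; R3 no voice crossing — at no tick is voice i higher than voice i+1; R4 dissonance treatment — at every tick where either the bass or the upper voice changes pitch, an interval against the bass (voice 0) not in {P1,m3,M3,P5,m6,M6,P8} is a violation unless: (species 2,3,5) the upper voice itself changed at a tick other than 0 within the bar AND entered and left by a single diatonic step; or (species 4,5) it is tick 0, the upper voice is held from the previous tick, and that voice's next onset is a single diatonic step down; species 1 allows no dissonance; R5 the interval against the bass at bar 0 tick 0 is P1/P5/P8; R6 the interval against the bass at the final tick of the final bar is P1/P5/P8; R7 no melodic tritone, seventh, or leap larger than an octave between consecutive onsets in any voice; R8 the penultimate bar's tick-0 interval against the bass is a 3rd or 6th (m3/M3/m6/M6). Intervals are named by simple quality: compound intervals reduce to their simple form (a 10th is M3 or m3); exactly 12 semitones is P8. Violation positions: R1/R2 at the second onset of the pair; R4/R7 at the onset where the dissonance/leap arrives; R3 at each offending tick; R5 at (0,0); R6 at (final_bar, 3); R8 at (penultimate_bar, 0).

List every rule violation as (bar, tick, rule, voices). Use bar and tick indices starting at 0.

(1, 2, R4, (0, 1))
(3, 0, R2, (0, 1))
(5, 2, R4, (0, 1))
(6, 0, R2, (0, 1))

bar 0: v0=D3 v1=D4 downbeat P8
bar 1: v0=F3 v1=A3 downbeat M3
bar 2: v0=E3 v1=C4 downbeat m6
bar 3: v0=D3 v1=A3 downbeat P5
bar 4: v0=F3 v1=A3 downbeat M3
bar 5: v0=G3 v1=E4 downbeat M6
bar 6: v0=F3 v1=C4 downbeat P5
bar 7: v0=E3 v1=C4 downbeat m6
bar 8: v0=D3 v1=D4 downbeat P8
  -> R4 @ bar 1 tick 2 v(0, 1): F3/G3 M2 untreated
  -> R2 @ bar 3 tick 0 v(0, 1): E3/C4 m6 -> D3/A3 P5 similar
  -> R4 @ bar 5 tick 2 v(0, 1): G3/F4 m7 untreated
  -> R2 @ bar 6 tick 0 v(0, 1): G3/F4 m7 -> F3/C4 P5 similar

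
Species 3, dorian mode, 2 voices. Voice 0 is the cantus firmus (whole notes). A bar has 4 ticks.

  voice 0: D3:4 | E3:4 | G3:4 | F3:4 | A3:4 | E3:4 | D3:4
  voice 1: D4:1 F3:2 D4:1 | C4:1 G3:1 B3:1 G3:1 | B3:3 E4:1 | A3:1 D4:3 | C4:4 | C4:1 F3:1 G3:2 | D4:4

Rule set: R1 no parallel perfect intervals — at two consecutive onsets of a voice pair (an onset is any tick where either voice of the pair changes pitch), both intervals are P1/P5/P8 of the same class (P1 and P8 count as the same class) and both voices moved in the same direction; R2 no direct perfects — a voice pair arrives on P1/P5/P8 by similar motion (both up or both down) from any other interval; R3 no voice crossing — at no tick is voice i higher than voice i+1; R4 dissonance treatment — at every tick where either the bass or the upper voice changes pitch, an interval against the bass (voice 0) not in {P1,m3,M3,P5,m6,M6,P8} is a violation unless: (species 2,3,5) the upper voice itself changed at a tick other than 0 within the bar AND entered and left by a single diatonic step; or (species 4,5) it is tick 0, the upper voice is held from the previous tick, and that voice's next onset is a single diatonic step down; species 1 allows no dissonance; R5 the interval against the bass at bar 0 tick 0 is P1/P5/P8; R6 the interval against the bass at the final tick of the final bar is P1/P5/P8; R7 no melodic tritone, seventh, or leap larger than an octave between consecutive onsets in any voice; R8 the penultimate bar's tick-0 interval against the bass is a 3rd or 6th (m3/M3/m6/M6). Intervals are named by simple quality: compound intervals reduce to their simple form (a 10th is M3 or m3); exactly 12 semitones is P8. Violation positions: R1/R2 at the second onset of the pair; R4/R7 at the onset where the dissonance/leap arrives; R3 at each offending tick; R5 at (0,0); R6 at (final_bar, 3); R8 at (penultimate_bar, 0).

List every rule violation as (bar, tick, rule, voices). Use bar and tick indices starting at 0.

(5, 1, R4, (0, 1))

bar 0: v0=D3 v1=D4 downbeat P8
bar 1: v0=E3 v1=C4 downbeat m6
bar 2: v0=G3 v1=B3 downbeat M3
bar 3: v0=F3 v1=A3 downbeat M3
bar 4: v0=A3 v1=C4 downbeat m3
bar 5: v0=E3 v1=C4 downbeat m6
bar 6: v0=D3 v1=D4 downbeat P8
  -> R4 @ bar 5 tick 1 v(0, 1): E3/F3 m2 untreated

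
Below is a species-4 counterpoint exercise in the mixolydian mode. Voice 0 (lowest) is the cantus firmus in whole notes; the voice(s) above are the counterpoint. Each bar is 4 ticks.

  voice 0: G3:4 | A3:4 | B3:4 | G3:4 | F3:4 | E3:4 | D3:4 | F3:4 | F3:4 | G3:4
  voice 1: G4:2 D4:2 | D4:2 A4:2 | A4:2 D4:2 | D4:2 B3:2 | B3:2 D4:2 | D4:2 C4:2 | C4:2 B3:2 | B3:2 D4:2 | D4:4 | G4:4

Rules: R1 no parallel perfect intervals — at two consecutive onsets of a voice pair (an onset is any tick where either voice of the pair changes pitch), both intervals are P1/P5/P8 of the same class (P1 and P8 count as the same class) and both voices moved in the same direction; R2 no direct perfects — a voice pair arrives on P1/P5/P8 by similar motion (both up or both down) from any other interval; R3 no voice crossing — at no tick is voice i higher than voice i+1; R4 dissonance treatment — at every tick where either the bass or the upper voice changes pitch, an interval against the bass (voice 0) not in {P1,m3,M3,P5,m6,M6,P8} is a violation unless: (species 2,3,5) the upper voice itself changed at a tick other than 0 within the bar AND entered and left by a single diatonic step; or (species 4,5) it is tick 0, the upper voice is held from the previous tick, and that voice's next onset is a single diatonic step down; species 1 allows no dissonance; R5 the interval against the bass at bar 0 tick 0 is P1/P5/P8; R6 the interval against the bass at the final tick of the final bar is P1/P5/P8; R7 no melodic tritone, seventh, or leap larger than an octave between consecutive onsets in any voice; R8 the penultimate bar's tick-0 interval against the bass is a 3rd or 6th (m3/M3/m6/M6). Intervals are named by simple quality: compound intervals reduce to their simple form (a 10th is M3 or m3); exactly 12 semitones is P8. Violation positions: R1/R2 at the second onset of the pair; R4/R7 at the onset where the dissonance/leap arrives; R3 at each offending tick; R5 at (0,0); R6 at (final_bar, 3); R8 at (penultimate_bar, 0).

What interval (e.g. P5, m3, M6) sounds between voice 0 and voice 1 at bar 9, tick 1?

P8

voice 0=G3 voice 1=G4 -> P8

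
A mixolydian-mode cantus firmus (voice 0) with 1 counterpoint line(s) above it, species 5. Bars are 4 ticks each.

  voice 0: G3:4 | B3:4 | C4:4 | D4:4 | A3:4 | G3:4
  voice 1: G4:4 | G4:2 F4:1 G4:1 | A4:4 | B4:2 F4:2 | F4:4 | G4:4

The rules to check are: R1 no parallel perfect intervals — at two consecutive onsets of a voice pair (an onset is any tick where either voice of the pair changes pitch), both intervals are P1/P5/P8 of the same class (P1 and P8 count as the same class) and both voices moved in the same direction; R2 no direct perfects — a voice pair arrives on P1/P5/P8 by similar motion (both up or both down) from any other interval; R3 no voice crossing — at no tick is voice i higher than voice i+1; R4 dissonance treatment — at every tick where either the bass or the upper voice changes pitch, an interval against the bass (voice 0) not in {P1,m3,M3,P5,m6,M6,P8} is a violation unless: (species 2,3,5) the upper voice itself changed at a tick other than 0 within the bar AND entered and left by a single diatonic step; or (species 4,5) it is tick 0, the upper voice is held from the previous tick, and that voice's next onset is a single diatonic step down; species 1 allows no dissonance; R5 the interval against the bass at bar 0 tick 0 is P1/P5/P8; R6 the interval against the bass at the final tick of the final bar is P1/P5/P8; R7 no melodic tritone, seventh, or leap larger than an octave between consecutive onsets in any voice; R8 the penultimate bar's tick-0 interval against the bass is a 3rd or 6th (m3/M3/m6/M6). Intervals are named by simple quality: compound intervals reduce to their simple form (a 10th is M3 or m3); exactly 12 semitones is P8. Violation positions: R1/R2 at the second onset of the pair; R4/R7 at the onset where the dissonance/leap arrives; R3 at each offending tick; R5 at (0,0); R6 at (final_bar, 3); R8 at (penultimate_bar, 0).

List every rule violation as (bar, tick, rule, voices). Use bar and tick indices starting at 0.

bar 0: v0=G3 v1=G4 downbeat P8
bar 1: v0=B3 v1=G4 downbeat m6
bar 2: v0=C4 v1=A4 downbeat M6
bar 3: v0=D4 v1=B4 downbeat M6
bar 4: v0=A3 v1=F4 downbeat m6
bar 5: v0=G3 v1=G4 downbeat P8
  -> R7 @ bar 3 tick 2 v(1,): B4->F4 leap 6st

(3, 2, R7, (1,))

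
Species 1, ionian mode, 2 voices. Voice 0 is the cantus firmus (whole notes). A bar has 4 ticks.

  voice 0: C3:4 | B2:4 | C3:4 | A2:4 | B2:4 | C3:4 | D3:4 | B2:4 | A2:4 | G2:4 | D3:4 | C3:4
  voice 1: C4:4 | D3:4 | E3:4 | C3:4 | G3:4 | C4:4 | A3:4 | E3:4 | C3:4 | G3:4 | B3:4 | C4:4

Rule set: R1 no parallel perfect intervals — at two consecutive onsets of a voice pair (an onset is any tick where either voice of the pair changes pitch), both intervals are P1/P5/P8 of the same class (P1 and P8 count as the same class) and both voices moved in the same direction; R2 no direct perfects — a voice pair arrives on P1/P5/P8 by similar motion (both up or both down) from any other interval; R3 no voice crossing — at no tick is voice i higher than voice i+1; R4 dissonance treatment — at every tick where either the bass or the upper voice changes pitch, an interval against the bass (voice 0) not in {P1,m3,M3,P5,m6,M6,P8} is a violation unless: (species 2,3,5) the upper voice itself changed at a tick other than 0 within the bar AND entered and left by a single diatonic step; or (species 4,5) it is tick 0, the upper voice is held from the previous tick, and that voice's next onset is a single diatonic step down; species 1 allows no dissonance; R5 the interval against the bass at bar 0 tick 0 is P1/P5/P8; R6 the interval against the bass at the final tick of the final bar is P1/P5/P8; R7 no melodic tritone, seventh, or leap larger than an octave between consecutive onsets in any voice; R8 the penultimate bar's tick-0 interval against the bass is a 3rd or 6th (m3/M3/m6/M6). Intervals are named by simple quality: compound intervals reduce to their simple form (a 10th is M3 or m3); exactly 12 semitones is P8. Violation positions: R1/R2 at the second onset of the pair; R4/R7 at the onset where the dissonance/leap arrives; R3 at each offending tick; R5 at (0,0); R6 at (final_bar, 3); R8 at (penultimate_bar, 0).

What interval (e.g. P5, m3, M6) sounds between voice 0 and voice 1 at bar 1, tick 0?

voice 0=B2 voice 1=D3 -> m3

m3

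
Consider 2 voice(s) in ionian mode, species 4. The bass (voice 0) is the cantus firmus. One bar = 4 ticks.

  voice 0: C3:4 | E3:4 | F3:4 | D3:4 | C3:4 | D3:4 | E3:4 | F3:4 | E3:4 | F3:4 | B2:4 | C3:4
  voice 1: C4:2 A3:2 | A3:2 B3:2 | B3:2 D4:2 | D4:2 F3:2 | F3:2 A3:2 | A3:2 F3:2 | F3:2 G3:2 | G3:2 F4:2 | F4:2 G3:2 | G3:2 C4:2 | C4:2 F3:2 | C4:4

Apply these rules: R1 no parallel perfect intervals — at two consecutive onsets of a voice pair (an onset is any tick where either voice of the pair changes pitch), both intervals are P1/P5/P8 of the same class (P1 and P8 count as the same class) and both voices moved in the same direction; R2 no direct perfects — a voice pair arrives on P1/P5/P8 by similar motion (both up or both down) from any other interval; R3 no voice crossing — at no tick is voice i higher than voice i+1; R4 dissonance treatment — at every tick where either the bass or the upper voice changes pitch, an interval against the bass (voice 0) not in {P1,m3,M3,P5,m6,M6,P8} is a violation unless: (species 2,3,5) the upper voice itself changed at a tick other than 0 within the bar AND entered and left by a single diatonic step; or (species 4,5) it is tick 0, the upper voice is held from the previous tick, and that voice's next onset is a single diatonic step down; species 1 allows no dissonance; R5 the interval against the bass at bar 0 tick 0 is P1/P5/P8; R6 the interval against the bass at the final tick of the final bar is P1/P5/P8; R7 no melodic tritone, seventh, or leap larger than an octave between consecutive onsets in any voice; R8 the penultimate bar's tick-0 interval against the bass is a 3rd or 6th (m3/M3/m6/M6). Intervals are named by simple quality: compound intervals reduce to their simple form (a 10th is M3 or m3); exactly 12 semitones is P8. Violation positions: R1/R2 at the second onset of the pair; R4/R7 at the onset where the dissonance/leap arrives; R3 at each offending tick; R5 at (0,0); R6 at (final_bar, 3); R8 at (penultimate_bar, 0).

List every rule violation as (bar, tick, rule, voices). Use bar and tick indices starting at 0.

bar 0: v0=C3 v1=C4 downbeat P8
bar 1: v0=E3 v1=A3 downbeat P4
bar 2: v0=F3 v1=B3 downbeat TT
bar 3: v0=D3 v1=D4 downbeat P8
bar 4: v0=C3 v1=F3 downbeat P4
bar 5: v0=D3 v1=A3 downbeat P5
bar 6: v0=E3 v1=F3 downbeat m2
bar 7: v0=F3 v1=G3 downbeat M2
bar 8: v0=E3 v1=F4 downbeat m2
bar 9: v0=F3 v1=G3 downbeat M2
bar 10: v0=B2 v1=C4 downbeat m2
bar 11: v0=C3 v1=C4 downbeat P8
  -> R4 @ bar 1 tick 0 v(0, 1): E3/A3 P4 untreated
  -> R4 @ bar 2 tick 0 v(0, 1): F3/B3 TT untreated
  -> R4 @ bar 4 tick 0 v(0, 1): C3/F3 P4 untreated
  -> R4 @ bar 6 tick 0 v(0, 1): E3/F3 m2 untreated
  -> R4 @ bar 7 tick 0 v(0, 1): F3/G3 M2 untreated
  -> R7 @ bar 7 tick 2 v(1,): G3->F4 leap 10st
  -> R4 @ bar 8 tick 0 v(0, 1): E3/F4 m2 untreated
  -> R7 @ bar 8 tick 2 v(1,): F4->G3 leap 10st
  -> R4 @ bar 9 tick 0 v(0, 1): F3/G3 M2 untreated
  -> R4 @ bar 10 tick 0 v(0, 1): B2/C4 m2 untreated
  -> R7 @ bar 10 tick 0 v(0,): F3->B2 leap 6st
  -> R8 @ bar 10 tick 0 v(0, 1): penult m2 not 3rd/6th
  -> R4 @ bar 10 tick 2 v(0, 1): B2/F3 TT untreated
  -> R2 @ bar 11 tick 0 v(0, 1): B2/F3 TT -> C3/C4 P8 similar

(1, 0, R4, (0, 1))
(2, 0, R4, (0, 1))
(4, 0, R4, (0, 1))
(6, 0, R4, (0, 1))
(7, 0, R4, (0, 1))
(7, 2, R7, (1,))
(8, 0, R4, (0, 1))
(8, 2, R7, (1,))
(9, 0, R4, (0, 1))
(10, 0, R4, (0, 1))
(10, 0, R7, (0,))
(10, 0, R8, (0, 1))
(10, 2, R4, (0, 1))
(11, 0, R2, (0, 1))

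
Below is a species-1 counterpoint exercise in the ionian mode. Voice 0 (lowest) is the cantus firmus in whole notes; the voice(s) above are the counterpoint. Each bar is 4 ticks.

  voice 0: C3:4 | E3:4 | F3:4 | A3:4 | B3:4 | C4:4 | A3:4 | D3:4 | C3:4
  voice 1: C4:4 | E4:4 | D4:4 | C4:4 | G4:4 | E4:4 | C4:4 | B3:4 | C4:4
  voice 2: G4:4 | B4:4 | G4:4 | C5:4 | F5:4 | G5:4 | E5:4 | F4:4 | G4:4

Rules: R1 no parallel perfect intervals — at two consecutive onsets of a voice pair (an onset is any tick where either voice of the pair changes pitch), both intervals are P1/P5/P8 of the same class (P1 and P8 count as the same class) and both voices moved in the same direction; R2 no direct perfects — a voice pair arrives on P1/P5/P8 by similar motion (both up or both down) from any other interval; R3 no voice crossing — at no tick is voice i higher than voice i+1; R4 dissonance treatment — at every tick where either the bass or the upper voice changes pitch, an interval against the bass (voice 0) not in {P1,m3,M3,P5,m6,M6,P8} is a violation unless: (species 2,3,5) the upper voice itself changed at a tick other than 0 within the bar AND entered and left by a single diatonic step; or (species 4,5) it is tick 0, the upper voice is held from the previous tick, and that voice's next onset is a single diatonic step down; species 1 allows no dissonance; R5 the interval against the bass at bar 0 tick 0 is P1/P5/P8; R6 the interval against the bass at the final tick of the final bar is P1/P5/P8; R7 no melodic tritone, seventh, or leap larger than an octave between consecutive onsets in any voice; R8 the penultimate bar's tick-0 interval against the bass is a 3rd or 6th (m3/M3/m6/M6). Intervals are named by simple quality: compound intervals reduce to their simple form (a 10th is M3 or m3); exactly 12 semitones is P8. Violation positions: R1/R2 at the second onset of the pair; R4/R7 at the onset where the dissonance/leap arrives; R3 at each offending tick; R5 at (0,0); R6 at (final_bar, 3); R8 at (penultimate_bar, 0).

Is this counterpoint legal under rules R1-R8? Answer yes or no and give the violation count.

No (9 violations)

bar 0: v0=C3 v1=C4 v2=G4 (P5)
bar 1: v0=E3 v1=E4 v2=B4 (P5)
bar 2: v0=F3 v1=D4 v2=G4 (M2)
bar 3: v0=A3 v1=C4 v2=C5 (m3)
bar 4: v0=B3 v1=G4 v2=F5 (TT)
bar 5: v0=C4 v1=E4 v2=G5 (P5)
bar 6: v0=A3 v1=C4 v2=E5 (P5)
bar 7: v0=D3 v1=B3 v2=F4 (m3)
bar 8: v0=C3 v1=C4 v2=G4 (P5)
  R1 @ bar1.0: C3/C4 P8 -> E3/E4 P8 similar
  R1 @ bar1.0: C3/G4 P5 -> E3/B4 P5 similar
  R1 @ bar1.0: C4/G4 P5 -> E4/B4 P5 similar
  R4 @ bar2.0: F3/G4 M2 untreated
  R4 @ bar4.0: B3/F5 TT untreated
  R2 @ bar5.0: B3/F5 TT -> C4/G5 P5 similar
  R1 @ bar6.0: C4/G5 P5 -> A3/E5 P5 similar
  R7 @ bar7.0: E5->F4 leap 11st
  R2 @ bar8.0: B3/F4 TT -> C4/G4 P5 similar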